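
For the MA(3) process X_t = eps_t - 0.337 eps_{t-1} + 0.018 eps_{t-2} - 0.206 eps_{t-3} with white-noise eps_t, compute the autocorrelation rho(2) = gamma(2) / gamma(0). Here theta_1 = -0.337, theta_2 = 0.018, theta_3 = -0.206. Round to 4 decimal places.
\rho(2) = 0.0756

For an MA(q) process with theta_0 = 1, the autocovariance is
  gamma(k) = sigma^2 * sum_{i=0..q-k} theta_i * theta_{i+k},
and rho(k) = gamma(k) / gamma(0). Sigma^2 cancels.
  numerator   = (1)*(0.018) + (-0.337)*(-0.206) = 0.087422.
  denominator = (1)^2 + (-0.337)^2 + (0.018)^2 + (-0.206)^2 = 1.156329.
  rho(2) = 0.087422 / 1.156329 = 0.0756.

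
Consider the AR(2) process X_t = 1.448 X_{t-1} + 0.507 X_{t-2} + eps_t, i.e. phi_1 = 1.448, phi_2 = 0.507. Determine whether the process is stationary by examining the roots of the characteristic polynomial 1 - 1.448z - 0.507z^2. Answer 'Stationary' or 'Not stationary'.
\text{Not stationary}

The AR(p) characteristic polynomial is P(z) = 1 - 1.448z - 0.507z^2.
Stationarity requires all roots to lie outside the unit circle, i.e. |z| > 1 for every root.
Set 1 + (-1.448) z + (-0.507) z^2 = 0, i.e. a z^2 + b z + c = 0 with a = -0.507, b = -1.448, c = 1.
Discriminant D = b^2 - 4ac = (-1.448)^2 - 4*(-0.507)*1 = 2.096704 - (-2.028) = 4.124704.
D >= 0, so the roots are real: z = (-b +/- sqrt(D)) / (2a) = (1.448 +/- 2.030937) / (-1.014).
  z_1 = (1.448 + 2.030937) / (-1.014) = -3.4309,   |z_1| = 3.4309.
  z_2 = (1.448 - 2.030937) / (-1.014) = 0.5749,   |z_2| = 0.5749.
Moduli of all roots: 3.4309, 0.5749.
All moduli strictly greater than 1? No.
Verdict: Not stationary.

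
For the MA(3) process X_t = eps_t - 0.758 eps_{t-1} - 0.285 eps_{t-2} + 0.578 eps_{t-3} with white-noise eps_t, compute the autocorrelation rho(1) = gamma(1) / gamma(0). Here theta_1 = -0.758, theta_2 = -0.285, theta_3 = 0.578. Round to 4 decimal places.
\rho(1) = -0.3551

For an MA(q) process with theta_0 = 1, the autocovariance is
  gamma(k) = sigma^2 * sum_{i=0..q-k} theta_i * theta_{i+k},
and rho(k) = gamma(k) / gamma(0). Sigma^2 cancels.
  numerator   = (1)*(-0.758) + (-0.758)*(-0.285) + (-0.285)*(0.578) = -0.7067.
  denominator = (1)^2 + (-0.758)^2 + (-0.285)^2 + (0.578)^2 = 1.989873.
  rho(1) = -0.7067 / 1.989873 = -0.3551.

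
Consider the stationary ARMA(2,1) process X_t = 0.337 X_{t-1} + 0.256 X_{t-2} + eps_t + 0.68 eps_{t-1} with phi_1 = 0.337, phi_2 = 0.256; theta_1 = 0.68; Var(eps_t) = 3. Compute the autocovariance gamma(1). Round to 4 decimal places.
\gamma(1) = 6.5445

Multiply the model equation by X_{t-k} and take expectations. With theta_0 = psi_0 = 1 and psi_j the MA(infinity) weights, this gives
  gamma(k) - sum_i phi_i gamma(k-i) = c_k,
  c_k = sigma^2 * sum_{j=k..q} theta_j psi_{j-k}   (c_k = 0 for k > q),
using gamma(-m) = gamma(m).
psi-weights needed (psi_j = theta_j + sum_i phi_i psi_{j-i}):
  psi_1 = theta_1 + phi_1 = 0.68 + (0.337) = 1.017
Right-hand sides:
  c_0 = sigma^2 (1 + theta_1 psi_1) = 3 * (1 + (0.68)(1.017)) = 3 * 1.69156 = 5.07468
  c_1 = sigma^2 theta_1 = 3 * (0.68) = 2.04
  c_2 = 0
Equations for k = 0, 1, 2 (AR order 2, c_2 = 0):
  (E0) gamma(0) = phi_1 gamma(1) + phi_2 gamma(2) + c_0
  (E1) gamma(1) = phi_1 gamma(0) + phi_2 gamma(1) + c_1
  (E2) gamma(2) = phi_1 gamma(1) + phi_2 gamma(0)
From (E1): gamma(1) = A gamma(0) + B with
  A = phi_1 / (1 - phi_2) = 0.337 / 0.744 = 0.452957,   B = c_1 / (1 - phi_2) = 2.04 / 0.744 = 2.741935.
Insert (E2) into (E0): gamma(0) (1 - phi_2^2) = phi_1 (1 + phi_2) gamma(1) + c_0.
  phi_1 (1 + phi_2) = (0.337)(1.256) = 0.423272,   1 - phi_2^2 = 0.934464.
Replace gamma(1) by A gamma(0) + B and collect gamma(0):
  gamma(0) [0.934464 - (0.423272)(0.452957)] = (0.423272)(2.741935) + 5.07468
  gamma(0) * 0.74274 = 6.235265
  gamma(0) = 6.235265 / 0.74274 = 8.394949.
  gamma(1) = A gamma(0) + B = (0.452957)(8.394949) + (2.741935) = 6.544486.
Therefore gamma(1) = 6.5445 (to 4 decimal places).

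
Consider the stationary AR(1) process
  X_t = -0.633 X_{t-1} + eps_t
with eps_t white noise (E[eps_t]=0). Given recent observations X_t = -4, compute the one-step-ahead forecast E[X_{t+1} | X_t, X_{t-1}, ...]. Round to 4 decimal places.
E[X_{t+1} \mid \mathcal F_t] = 2.5320

For an AR(p) model X_t = c + sum_i phi_i X_{t-i} + eps_t, the
one-step-ahead conditional mean is
  E[X_{t+1} | X_t, ...] = c + sum_i phi_i X_{t+1-i}.
Substitute known values:
  E[X_{t+1} | ...] = (-0.633) * (-4)
                   = 2.5320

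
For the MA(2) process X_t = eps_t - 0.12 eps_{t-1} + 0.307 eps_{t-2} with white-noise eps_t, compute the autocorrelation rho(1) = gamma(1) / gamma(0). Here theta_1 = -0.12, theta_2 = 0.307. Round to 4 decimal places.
\rho(1) = -0.1415

For an MA(q) process with theta_0 = 1, the autocovariance is
  gamma(k) = sigma^2 * sum_{i=0..q-k} theta_i * theta_{i+k},
and rho(k) = gamma(k) / gamma(0). Sigma^2 cancels.
  numerator   = (1)*(-0.12) + (-0.12)*(0.307) = -0.15684.
  denominator = (1)^2 + (-0.12)^2 + (0.307)^2 = 1.108649.
  rho(1) = -0.15684 / 1.108649 = -0.1415.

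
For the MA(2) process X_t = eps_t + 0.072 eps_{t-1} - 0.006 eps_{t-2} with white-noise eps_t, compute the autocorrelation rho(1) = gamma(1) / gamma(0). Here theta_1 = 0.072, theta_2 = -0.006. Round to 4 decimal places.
\rho(1) = 0.0712

For an MA(q) process with theta_0 = 1, the autocovariance is
  gamma(k) = sigma^2 * sum_{i=0..q-k} theta_i * theta_{i+k},
and rho(k) = gamma(k) / gamma(0). Sigma^2 cancels.
  numerator   = (1)*(0.072) + (0.072)*(-0.006) = 0.071568.
  denominator = (1)^2 + (0.072)^2 + (-0.006)^2 = 1.00522.
  rho(1) = 0.071568 / 1.00522 = 0.0712.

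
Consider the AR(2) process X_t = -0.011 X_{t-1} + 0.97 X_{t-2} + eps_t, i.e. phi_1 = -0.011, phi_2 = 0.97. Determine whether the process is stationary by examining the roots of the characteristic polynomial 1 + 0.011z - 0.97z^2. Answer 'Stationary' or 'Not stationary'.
\text{Stationary}

The AR(p) characteristic polynomial is P(z) = 1 + 0.011z - 0.97z^2.
Stationarity requires all roots to lie outside the unit circle, i.e. |z| > 1 for every root.
Set 1 + (0.011) z + (-0.97) z^2 = 0, i.e. a z^2 + b z + c = 0 with a = -0.97, b = 0.011, c = 1.
Discriminant D = b^2 - 4ac = (0.011)^2 - 4*(-0.97)*1 = 0.000121 - (-3.88) = 3.880121.
D >= 0, so the roots are real: z = (-b +/- sqrt(D)) / (2a) = (-0.011 +/- 1.969802) / (-1.94).
  z_1 = (-0.011 + 1.969802) / (-1.94) = -1.0097,   |z_1| = 1.0097.
  z_2 = (-0.011 - 1.969802) / (-1.94) = 1.021,   |z_2| = 1.021.
Moduli of all roots: 1.0097, 1.0210.
All moduli strictly greater than 1? Yes.
Verdict: Stationary.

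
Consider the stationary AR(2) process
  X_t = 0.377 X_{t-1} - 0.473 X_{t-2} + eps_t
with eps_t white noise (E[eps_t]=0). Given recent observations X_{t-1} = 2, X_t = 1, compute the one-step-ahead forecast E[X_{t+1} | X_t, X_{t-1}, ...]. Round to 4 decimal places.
E[X_{t+1} \mid \mathcal F_t] = -0.5690

For an AR(p) model X_t = c + sum_i phi_i X_{t-i} + eps_t, the
one-step-ahead conditional mean is
  E[X_{t+1} | X_t, ...] = c + sum_i phi_i X_{t+1-i}.
Substitute known values:
  E[X_{t+1} | ...] = (0.377) * (1) + (-0.473) * (2)
                   = -0.5690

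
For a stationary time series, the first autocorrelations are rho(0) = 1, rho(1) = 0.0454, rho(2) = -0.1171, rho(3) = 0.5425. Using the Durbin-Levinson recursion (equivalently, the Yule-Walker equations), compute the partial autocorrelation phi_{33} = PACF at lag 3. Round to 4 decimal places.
\phi_{33} = 0.5630

The PACF at lag k is phi_{kk}, the last component of the solution
to the Yule-Walker system G_k phi = r_k where
  (G_k)_{ij} = rho(|i - j|), (r_k)_i = rho(i), i,j = 1..k.
Equivalently, Durbin-Levinson gives phi_{kk} iteratively:
  phi_{11} = rho(1)
  phi_{kk} = [rho(k) - sum_{j=1..k-1} phi_{k-1,j} rho(k-j)]
            / [1 - sum_{j=1..k-1} phi_{k-1,j} rho(j)],
  phi_{k,j} = phi_{k-1,j} - phi_{kk} phi_{k-1,k-j},  j = 1..k-1.
Step k = 1:
  phi_11 = rho(1) = 0.0454.
Step k = 2:
  phi_22 = [rho(2) - phi_11 rho(1)] / [1 - phi_11 rho(1)] = [-0.1171 - (0.0454)(0.0454)] / [1 - (0.0454)(0.0454)]
         = -0.11916116 / 0.99793884 = -0.119407.
  Update: phi_21 = phi_11 - phi_22 phi_11 = 0.0454 - (-0.119407)(0.0454) = 0.050821.
Step k = 3:
  phi_33 = [rho(3) - phi_21 rho(2) - phi_22 rho(1)] / [1 - phi_21 rho(1) - phi_22 rho(2)]
    numerator   = 0.5425 - (0.050821)(-0.1171) - (-0.119407)(0.0454) = 0.55387224
    denominator = 1 - (0.050821)(0.0454) - (-0.119407)(-0.1171) = 0.98371013
  phi_33 = 0.55387224 / 0.98371013 = 0.563.
Therefore phi_{33} = 0.5630.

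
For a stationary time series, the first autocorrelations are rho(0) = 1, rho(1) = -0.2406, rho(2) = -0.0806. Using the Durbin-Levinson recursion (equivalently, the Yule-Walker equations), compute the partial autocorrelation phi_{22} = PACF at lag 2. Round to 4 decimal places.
\phi_{22} = -0.1470

The PACF at lag k is phi_{kk}, the last component of the solution
to the Yule-Walker system G_k phi = r_k where
  (G_k)_{ij} = rho(|i - j|), (r_k)_i = rho(i), i,j = 1..k.
Equivalently, Durbin-Levinson gives phi_{kk} iteratively:
  phi_{11} = rho(1)
  phi_{kk} = [rho(k) - sum_{j=1..k-1} phi_{k-1,j} rho(k-j)]
            / [1 - sum_{j=1..k-1} phi_{k-1,j} rho(j)],
  phi_{k,j} = phi_{k-1,j} - phi_{kk} phi_{k-1,k-j},  j = 1..k-1.
Step k = 1:
  phi_11 = rho(1) = -0.2406.
Step k = 2:
  phi_22 = [rho(2) - phi_11 rho(1)] / [1 - phi_11 rho(1)] = [-0.0806 - (-0.2406)(-0.2406)] / [1 - (-0.2406)(-0.2406)]
         = -0.13848836 / 0.94211164 = -0.147.
Therefore phi_{22} = -0.1470.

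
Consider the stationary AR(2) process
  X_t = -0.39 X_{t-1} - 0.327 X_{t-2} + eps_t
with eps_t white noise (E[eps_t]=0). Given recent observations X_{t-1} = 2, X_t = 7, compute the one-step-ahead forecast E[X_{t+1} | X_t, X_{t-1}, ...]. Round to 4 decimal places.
E[X_{t+1} \mid \mathcal F_t] = -3.3840

For an AR(p) model X_t = c + sum_i phi_i X_{t-i} + eps_t, the
one-step-ahead conditional mean is
  E[X_{t+1} | X_t, ...] = c + sum_i phi_i X_{t+1-i}.
Substitute known values:
  E[X_{t+1} | ...] = (-0.39) * (7) + (-0.327) * (2)
                   = -3.3840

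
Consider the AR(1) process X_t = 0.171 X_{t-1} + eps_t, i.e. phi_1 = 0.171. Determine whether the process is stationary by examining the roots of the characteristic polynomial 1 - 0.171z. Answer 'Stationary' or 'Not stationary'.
\text{Stationary}

The AR(p) characteristic polynomial is P(z) = 1 - 0.171z.
Stationarity requires all roots to lie outside the unit circle, i.e. |z| > 1 for every root.
This is linear in z: 1 + (-0.171) z = 0  =>  z = -1/(-0.171) = 5.847953,  |z| = 5.847953.
Moduli of all roots: 5.8480.
All moduli strictly greater than 1? Yes.
Verdict: Stationary.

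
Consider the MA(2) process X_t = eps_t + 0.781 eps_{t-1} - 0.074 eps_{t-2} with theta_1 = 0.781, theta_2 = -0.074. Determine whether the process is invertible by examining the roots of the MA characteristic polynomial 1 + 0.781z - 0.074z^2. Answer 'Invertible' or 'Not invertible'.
\text{Invertible}

The MA(q) characteristic polynomial is P(z) = 1 + 0.781z - 0.074z^2.
Invertibility requires all roots to lie outside the unit circle, i.e. |z| > 1 for every root.
Set 1 + (0.781) z + (-0.074) z^2 = 0, i.e. a z^2 + b z + c = 0 with a = -0.074, b = 0.781, c = 1.
Discriminant D = b^2 - 4ac = (0.781)^2 - 4*(-0.074)*1 = 0.609961 - (-0.296) = 0.905961.
D >= 0, so the roots are real: z = (-b +/- sqrt(D)) / (2a) = (-0.781 +/- 0.95182) / (-0.148).
  z_1 = (-0.781 + 0.95182) / (-0.148) = -1.1542,   |z_1| = 1.1542.
  z_2 = (-0.781 - 0.95182) / (-0.148) = 11.7082,   |z_2| = 11.7082.
Moduli of all roots: 1.1542, 11.7082.
All moduli strictly greater than 1? Yes.
Verdict: Invertible.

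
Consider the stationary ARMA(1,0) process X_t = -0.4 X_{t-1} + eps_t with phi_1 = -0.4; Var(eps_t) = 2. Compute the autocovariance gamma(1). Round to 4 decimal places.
\gamma(1) = -0.9524

Multiply the model equation by X_{t-k} and take expectations. With theta_0 = psi_0 = 1 and psi_j the MA(infinity) weights, this gives
  gamma(k) - sum_i phi_i gamma(k-i) = c_k,
  c_k = sigma^2 * sum_{j=k..q} theta_j psi_{j-k}   (c_k = 0 for k > q),
using gamma(-m) = gamma(m).
Pure AR (q = 0): c_0 = sigma^2 = 2, c_k = 0 for k >= 1.
Equations for k = 0 and k = 1 (AR order 1):
  gamma(0) = phi_1 gamma(1) + c_0
  gamma(1) = phi_1 gamma(0) + c_1
Substituting the second into the first: gamma(0) (1 - phi_1^2) = c_0 + phi_1 c_1, so
  gamma(0) = c_0 / (1 - phi_1^2) = 2 / (1 - (-0.4)^2) = 2 / 0.84 = 2.380952.
  gamma(1) = phi_1 gamma(0) = (-0.4)(2.380952) = -0.952381.
Therefore gamma(1) = -0.9524 (to 4 decimal places).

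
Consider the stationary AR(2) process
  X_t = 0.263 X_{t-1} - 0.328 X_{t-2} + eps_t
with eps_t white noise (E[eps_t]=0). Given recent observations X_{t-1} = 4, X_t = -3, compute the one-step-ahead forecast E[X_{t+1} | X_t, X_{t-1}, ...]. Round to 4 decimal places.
E[X_{t+1} \mid \mathcal F_t] = -2.1010

For an AR(p) model X_t = c + sum_i phi_i X_{t-i} + eps_t, the
one-step-ahead conditional mean is
  E[X_{t+1} | X_t, ...] = c + sum_i phi_i X_{t+1-i}.
Substitute known values:
  E[X_{t+1} | ...] = (0.263) * (-3) + (-0.328) * (4)
                   = -2.1010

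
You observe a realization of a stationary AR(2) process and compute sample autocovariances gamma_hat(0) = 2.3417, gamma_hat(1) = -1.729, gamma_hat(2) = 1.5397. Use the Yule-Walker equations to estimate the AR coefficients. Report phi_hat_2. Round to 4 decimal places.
\hat\phi_{2} = 0.2470

The Yule-Walker equations for an AR(p) process read, in matrix form,
  Gamma_p phi = r_p,   with   (Gamma_p)_{ij} = gamma(|i - j|),
                       (r_p)_i = gamma(i),   i,j = 1..p.
Substitute the sample gammas (Toeplitz matrix and right-hand side of size 2):
  Gamma_p = [[2.3417, -1.729], [-1.729, 2.3417]]
  r_p     = [-1.729, 1.5397]
Written out:
  2.3417 phi_1 - 1.729 phi_2 = -1.729
  -1.729 phi_1 + 2.3417 phi_2 = 1.5397
Solve by Cramer's rule:
  det = gamma(0)^2 - gamma(1)^2 = (2.3417)^2 - (-1.729)^2 = 5.48355889 - 2.989441 = 2.49411789
  phi_hat_1 = [gamma(1) gamma(0) - gamma(1) gamma(2)] / det = [(-1.729)(2.3417) - (-1.729)(1.5397)] / 2.49411789 = -1.386658 / 2.49411789 = -0.556
  phi_hat_2 = [gamma(0) gamma(2) - gamma(1)^2] / det = [(2.3417)(1.5397) - (-1.729)^2] / 2.49411789 = 0.61607449 / 2.49411789 = 0.247
So phi_hat = [-0.5560, 0.2470].
Therefore phi_hat_2 = 0.2470.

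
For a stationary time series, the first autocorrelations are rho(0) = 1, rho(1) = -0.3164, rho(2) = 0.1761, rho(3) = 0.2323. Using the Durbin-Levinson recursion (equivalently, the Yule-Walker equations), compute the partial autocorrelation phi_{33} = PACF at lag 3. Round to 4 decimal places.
\phi_{33} = 0.3470

The PACF at lag k is phi_{kk}, the last component of the solution
to the Yule-Walker system G_k phi = r_k where
  (G_k)_{ij} = rho(|i - j|), (r_k)_i = rho(i), i,j = 1..k.
Equivalently, Durbin-Levinson gives phi_{kk} iteratively:
  phi_{11} = rho(1)
  phi_{kk} = [rho(k) - sum_{j=1..k-1} phi_{k-1,j} rho(k-j)]
            / [1 - sum_{j=1..k-1} phi_{k-1,j} rho(j)],
  phi_{k,j} = phi_{k-1,j} - phi_{kk} phi_{k-1,k-j},  j = 1..k-1.
Step k = 1:
  phi_11 = rho(1) = -0.3164.
Step k = 2:
  phi_22 = [rho(2) - phi_11 rho(1)] / [1 - phi_11 rho(1)] = [0.1761 - (-0.3164)(-0.3164)] / [1 - (-0.3164)(-0.3164)]
         = 0.07599104 / 0.89989104 = 0.084445.
  Update: phi_21 = phi_11 - phi_22 phi_11 = -0.3164 - (0.084445)(-0.3164) = -0.289682.
Step k = 3:
  phi_33 = [rho(3) - phi_21 rho(2) - phi_22 rho(1)] / [1 - phi_21 rho(1) - phi_22 rho(2)]
    numerator   = 0.2323 - (-0.289682)(0.1761) - (0.084445)(-0.3164) = 0.31003125
    denominator = 1 - (-0.289682)(-0.3164) - (0.084445)(0.1761) = 0.893474
  phi_33 = 0.31003125 / 0.893474 = 0.347.
Therefore phi_{33} = 0.3470.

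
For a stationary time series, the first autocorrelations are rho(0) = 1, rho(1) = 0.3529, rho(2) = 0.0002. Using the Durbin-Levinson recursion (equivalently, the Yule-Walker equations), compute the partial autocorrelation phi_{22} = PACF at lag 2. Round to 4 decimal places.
\phi_{22} = -0.1420

The PACF at lag k is phi_{kk}, the last component of the solution
to the Yule-Walker system G_k phi = r_k where
  (G_k)_{ij} = rho(|i - j|), (r_k)_i = rho(i), i,j = 1..k.
Equivalently, Durbin-Levinson gives phi_{kk} iteratively:
  phi_{11} = rho(1)
  phi_{kk} = [rho(k) - sum_{j=1..k-1} phi_{k-1,j} rho(k-j)]
            / [1 - sum_{j=1..k-1} phi_{k-1,j} rho(j)],
  phi_{k,j} = phi_{k-1,j} - phi_{kk} phi_{k-1,k-j},  j = 1..k-1.
Step k = 1:
  phi_11 = rho(1) = 0.3529.
Step k = 2:
  phi_22 = [rho(2) - phi_11 rho(1)] / [1 - phi_11 rho(1)] = [0.0002 - (0.3529)(0.3529)] / [1 - (0.3529)(0.3529)]
         = -0.12433841 / 0.87546159 = -0.142.
Therefore phi_{22} = -0.1420.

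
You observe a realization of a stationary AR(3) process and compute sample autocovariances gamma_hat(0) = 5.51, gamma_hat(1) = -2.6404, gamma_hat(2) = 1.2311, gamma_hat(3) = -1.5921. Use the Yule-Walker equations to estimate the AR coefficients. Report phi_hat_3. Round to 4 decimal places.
\hat\phi_{3} = -0.2400

The Yule-Walker equations for an AR(p) process read, in matrix form,
  Gamma_p phi = r_p,   with   (Gamma_p)_{ij} = gamma(|i - j|),
                       (r_p)_i = gamma(i),   i,j = 1..p.
Substitute the sample gammas (Toeplitz matrix and right-hand side of size 3):
  Gamma_p = [[5.51, -2.6404, 1.2311], [-2.6404, 5.51, -2.6404], [1.2311, -2.6404, 5.51]]
  r_p     = [-2.6404, 1.2311, -1.5921]
Written out (R1..R3):
  (R1) 5.51 phi_1 - 2.6404 phi_2 + 1.2311 phi_3 = -2.6404
  (R2) -2.6404 phi_1 + 5.51 phi_2 - 2.6404 phi_3 = 1.2311
  (R3) 1.2311 phi_1 - 2.6404 phi_2 + 5.51 phi_3 = -1.5921
Gaussian elimination:
  R2 <- R2 - (-2.6404/5.51) R1 = R2 - (-0.479201) R1:  4.244716 phi_2 - 2.050455 phi_3 = -0.034184
  R3 <- R3 - (1.2311/5.51) R1 = R3 - (0.22343) R1:  -2.050455 phi_2 + 5.234935 phi_3 = -1.002155
  R3 <- R3 - (-2.050455/4.244716) R2 = R3 - (-0.483061) R2:  4.244441 phi_3 = -1.018668
Back-substitution:
  phi_hat_3 = -1.018668 / 4.244441 = -0.24
  phi_hat_2 = (-0.034184 - (-2.050455)(-0.24)) / 4.244716 = -0.123988
  phi_hat_1 = (-2.6404 - (-2.6404)(-0.123988) - (1.2311)(-0.24)) / 5.51 = -0.484993
So phi_hat = [-0.4850, -0.1240, -0.2400].
Therefore phi_hat_3 = -0.2400.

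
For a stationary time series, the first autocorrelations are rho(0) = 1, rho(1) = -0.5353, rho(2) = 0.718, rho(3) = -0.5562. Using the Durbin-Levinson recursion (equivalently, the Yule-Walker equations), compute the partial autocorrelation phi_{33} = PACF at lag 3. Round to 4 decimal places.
\phi_{33} = -0.1780

The PACF at lag k is phi_{kk}, the last component of the solution
to the Yule-Walker system G_k phi = r_k where
  (G_k)_{ij} = rho(|i - j|), (r_k)_i = rho(i), i,j = 1..k.
Equivalently, Durbin-Levinson gives phi_{kk} iteratively:
  phi_{11} = rho(1)
  phi_{kk} = [rho(k) - sum_{j=1..k-1} phi_{k-1,j} rho(k-j)]
            / [1 - sum_{j=1..k-1} phi_{k-1,j} rho(j)],
  phi_{k,j} = phi_{k-1,j} - phi_{kk} phi_{k-1,k-j},  j = 1..k-1.
Step k = 1:
  phi_11 = rho(1) = -0.5353.
Step k = 2:
  phi_22 = [rho(2) - phi_11 rho(1)] / [1 - phi_11 rho(1)] = [0.718 - (-0.5353)(-0.5353)] / [1 - (-0.5353)(-0.5353)]
         = 0.43145391 / 0.71345391 = 0.60474.
  Update: phi_21 = phi_11 - phi_22 phi_11 = -0.5353 - (0.60474)(-0.5353) = -0.211583.
Step k = 3:
  phi_33 = [rho(3) - phi_21 rho(2) - phi_22 rho(1)] / [1 - phi_21 rho(1) - phi_22 rho(2)]
    numerator   = -0.5562 - (-0.211583)(0.718) - (0.60474)(-0.5353) = -0.08056636
    denominator = 1 - (-0.211583)(-0.5353) - (0.60474)(0.718) = 0.4525366
  phi_33 = -0.08056636 / 0.4525366 = -0.178.
Therefore phi_{33} = -0.1780.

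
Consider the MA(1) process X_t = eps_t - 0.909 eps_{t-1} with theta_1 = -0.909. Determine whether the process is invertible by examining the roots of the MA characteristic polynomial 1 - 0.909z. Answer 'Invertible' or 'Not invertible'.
\text{Invertible}

The MA(q) characteristic polynomial is P(z) = 1 - 0.909z.
Invertibility requires all roots to lie outside the unit circle, i.e. |z| > 1 for every root.
This is linear in z: 1 + (-0.909) z = 0  =>  z = -1/(-0.909) = 1.10011,  |z| = 1.10011.
Moduli of all roots: 1.1001.
All moduli strictly greater than 1? Yes.
Verdict: Invertible.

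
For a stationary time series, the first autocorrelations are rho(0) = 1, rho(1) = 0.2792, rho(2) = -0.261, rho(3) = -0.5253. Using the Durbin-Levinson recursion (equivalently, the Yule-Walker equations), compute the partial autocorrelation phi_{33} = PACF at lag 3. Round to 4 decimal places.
\phi_{33} = -0.4050

The PACF at lag k is phi_{kk}, the last component of the solution
to the Yule-Walker system G_k phi = r_k where
  (G_k)_{ij} = rho(|i - j|), (r_k)_i = rho(i), i,j = 1..k.
Equivalently, Durbin-Levinson gives phi_{kk} iteratively:
  phi_{11} = rho(1)
  phi_{kk} = [rho(k) - sum_{j=1..k-1} phi_{k-1,j} rho(k-j)]
            / [1 - sum_{j=1..k-1} phi_{k-1,j} rho(j)],
  phi_{k,j} = phi_{k-1,j} - phi_{kk} phi_{k-1,k-j},  j = 1..k-1.
Step k = 1:
  phi_11 = rho(1) = 0.2792.
Step k = 2:
  phi_22 = [rho(2) - phi_11 rho(1)] / [1 - phi_11 rho(1)] = [-0.261 - (0.2792)(0.2792)] / [1 - (0.2792)(0.2792)]
         = -0.33895264 / 0.92204736 = -0.367609.
  Update: phi_21 = phi_11 - phi_22 phi_11 = 0.2792 - (-0.367609)(0.2792) = 0.381836.
Step k = 3:
  phi_33 = [rho(3) - phi_21 rho(2) - phi_22 rho(1)] / [1 - phi_21 rho(1) - phi_22 rho(2)]
    numerator   = -0.5253 - (0.381836)(-0.261) - (-0.367609)(0.2792) = -0.32300436
    denominator = 1 - (0.381836)(0.2792) - (-0.367609)(-0.261) = 0.79744542
  phi_33 = -0.32300436 / 0.79744542 = -0.405.
Therefore phi_{33} = -0.4050.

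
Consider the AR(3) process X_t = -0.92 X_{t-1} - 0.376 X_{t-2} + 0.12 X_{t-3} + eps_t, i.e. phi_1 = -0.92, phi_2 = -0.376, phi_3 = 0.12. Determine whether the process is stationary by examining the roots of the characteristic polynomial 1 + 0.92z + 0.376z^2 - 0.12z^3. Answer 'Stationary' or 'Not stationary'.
\text{Stationary}

The AR(p) characteristic polynomial is P(z) = 1 + 0.92z + 0.376z^2 - 0.12z^3.
Stationarity requires all roots to lie outside the unit circle, i.e. |z| > 1 for every root.
Degree 3: look for a simple real root z0 first, then factor out (1 - z/z0) and solve the remaining quadratic.
Testing z0 = 5: P(5) = 1 + (0.92)(5) + (0.376)(5)^2 + (-0.12)(5)^3
  = 1 + (4.6) + (9.4) + (-15) = 0.  So z_0 = 5 is a root, |z_0| = 5.
Divide out the factor (1 - 0.2 z) = (1 - z/z0) (since 1/z0 = 0.2):
  P(z) = (1 - 0.2 z)(1 + (1.12) z + (0.6) z^2)
  [check: z-coef 1.12 - (0.2) = 0.92; z^2-coef 0.6 - (0.2)(1.12) = 0.376; z^3-coef -(0.2)(0.6) = -0.12.]
Remaining roots from the quadratic factor 1 + (1.12) z + (0.6) z^2:
  Set 1 + (1.12) z + (0.6) z^2 = 0, i.e. a z^2 + b z + c = 0 with a = 0.6, b = 1.12, c = 1.
  Discriminant D = b^2 - 4ac = (1.12)^2 - 4*(0.6)*1 = 1.2544 - (2.4) = -1.1456.
  D < 0, so the roots are the complex-conjugate pair z = (-b +/- i sqrt(-D)) / (2a) = -0.9333 +/- 0.8919i.
  For a conjugate pair |z|^2 = z * conj(z) = (product of roots) = c/a = 1/(0.6) = 1.666667, so |z| = sqrt(1.666667) = 1.291 for both roots.
Moduli of all roots: 5.0000, 1.2910, 1.2910.
All moduli strictly greater than 1? Yes.
Verdict: Stationary.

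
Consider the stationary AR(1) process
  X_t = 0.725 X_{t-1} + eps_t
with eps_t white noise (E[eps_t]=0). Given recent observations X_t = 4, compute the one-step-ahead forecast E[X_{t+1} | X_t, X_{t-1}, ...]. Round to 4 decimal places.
E[X_{t+1} \mid \mathcal F_t] = 2.9000

For an AR(p) model X_t = c + sum_i phi_i X_{t-i} + eps_t, the
one-step-ahead conditional mean is
  E[X_{t+1} | X_t, ...] = c + sum_i phi_i X_{t+1-i}.
Substitute known values:
  E[X_{t+1} | ...] = (0.725) * (4)
                   = 2.9000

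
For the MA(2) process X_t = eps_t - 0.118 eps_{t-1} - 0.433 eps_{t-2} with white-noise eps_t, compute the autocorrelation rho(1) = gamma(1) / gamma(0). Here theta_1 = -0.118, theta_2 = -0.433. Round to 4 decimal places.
\rho(1) = -0.0557

For an MA(q) process with theta_0 = 1, the autocovariance is
  gamma(k) = sigma^2 * sum_{i=0..q-k} theta_i * theta_{i+k},
and rho(k) = gamma(k) / gamma(0). Sigma^2 cancels.
  numerator   = (1)*(-0.118) + (-0.118)*(-0.433) = -0.066906.
  denominator = (1)^2 + (-0.118)^2 + (-0.433)^2 = 1.201413.
  rho(1) = -0.066906 / 1.201413 = -0.0557.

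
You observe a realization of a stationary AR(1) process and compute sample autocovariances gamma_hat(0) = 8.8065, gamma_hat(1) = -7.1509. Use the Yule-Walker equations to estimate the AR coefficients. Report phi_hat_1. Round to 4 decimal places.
\hat\phi_{1} = -0.8120

The Yule-Walker equations for an AR(p) process read, in matrix form,
  Gamma_p phi = r_p,   with   (Gamma_p)_{ij} = gamma(|i - j|),
                       (r_p)_i = gamma(i),   i,j = 1..p.
Substitute the sample gammas (Toeplitz matrix and right-hand side of size 1):
  Gamma_p = [[8.8065]]
  r_p     = [-7.1509]
With p = 1 this is the single equation gamma(0) phi_1 = gamma(1):
  phi_hat_1 = gamma(1) / gamma(0) = -7.1509 / 8.8065 = -0.8120.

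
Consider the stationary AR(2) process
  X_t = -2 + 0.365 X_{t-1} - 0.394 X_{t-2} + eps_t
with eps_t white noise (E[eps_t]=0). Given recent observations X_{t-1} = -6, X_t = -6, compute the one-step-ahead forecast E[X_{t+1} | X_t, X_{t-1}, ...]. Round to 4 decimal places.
E[X_{t+1} \mid \mathcal F_t] = -1.8260

For an AR(p) model X_t = c + sum_i phi_i X_{t-i} + eps_t, the
one-step-ahead conditional mean is
  E[X_{t+1} | X_t, ...] = c + sum_i phi_i X_{t+1-i}.
Substitute known values:
  E[X_{t+1} | ...] = -2 + (0.365) * (-6) + (-0.394) * (-6)
                   = -1.8260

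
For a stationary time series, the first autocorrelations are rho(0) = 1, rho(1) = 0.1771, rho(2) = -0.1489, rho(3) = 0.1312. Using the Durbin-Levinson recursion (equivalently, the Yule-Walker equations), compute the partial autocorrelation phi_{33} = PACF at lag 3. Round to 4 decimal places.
\phi_{33} = 0.2090

The PACF at lag k is phi_{kk}, the last component of the solution
to the Yule-Walker system G_k phi = r_k where
  (G_k)_{ij} = rho(|i - j|), (r_k)_i = rho(i), i,j = 1..k.
Equivalently, Durbin-Levinson gives phi_{kk} iteratively:
  phi_{11} = rho(1)
  phi_{kk} = [rho(k) - sum_{j=1..k-1} phi_{k-1,j} rho(k-j)]
            / [1 - sum_{j=1..k-1} phi_{k-1,j} rho(j)],
  phi_{k,j} = phi_{k-1,j} - phi_{kk} phi_{k-1,k-j},  j = 1..k-1.
Step k = 1:
  phi_11 = rho(1) = 0.1771.
Step k = 2:
  phi_22 = [rho(2) - phi_11 rho(1)] / [1 - phi_11 rho(1)] = [-0.1489 - (0.1771)(0.1771)] / [1 - (0.1771)(0.1771)]
         = -0.18026441 / 0.96863559 = -0.186101.
  Update: phi_21 = phi_11 - phi_22 phi_11 = 0.1771 - (-0.186101)(0.1771) = 0.210059.
Step k = 3:
  phi_33 = [rho(3) - phi_21 rho(2) - phi_22 rho(1)] / [1 - phi_21 rho(1) - phi_22 rho(2)]
    numerator   = 0.1312 - (0.210059)(-0.1489) - (-0.186101)(0.1771) = 0.19543627
    denominator = 1 - (0.210059)(0.1771) - (-0.186101)(-0.1489) = 0.93508814
  phi_33 = 0.19543627 / 0.93508814 = 0.209.
Therefore phi_{33} = 0.2090.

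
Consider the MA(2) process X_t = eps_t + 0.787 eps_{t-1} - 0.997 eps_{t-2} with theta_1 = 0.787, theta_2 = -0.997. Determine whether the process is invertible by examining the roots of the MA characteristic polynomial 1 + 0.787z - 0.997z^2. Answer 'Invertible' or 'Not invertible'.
\text{Not invertible}

The MA(q) characteristic polynomial is P(z) = 1 + 0.787z - 0.997z^2.
Invertibility requires all roots to lie outside the unit circle, i.e. |z| > 1 for every root.
Set 1 + (0.787) z + (-0.997) z^2 = 0, i.e. a z^2 + b z + c = 0 with a = -0.997, b = 0.787, c = 1.
Discriminant D = b^2 - 4ac = (0.787)^2 - 4*(-0.997)*1 = 0.619369 - (-3.988) = 4.607369.
D >= 0, so the roots are real: z = (-b +/- sqrt(D)) / (2a) = (-0.787 +/- 2.146478) / (-1.994).
  z_1 = (-0.787 + 2.146478) / (-1.994) = -0.6818,   |z_1| = 0.6818.
  z_2 = (-0.787 - 2.146478) / (-1.994) = 1.4712,   |z_2| = 1.4712.
Moduli of all roots: 0.6818, 1.4712.
All moduli strictly greater than 1? No.
Verdict: Not invertible.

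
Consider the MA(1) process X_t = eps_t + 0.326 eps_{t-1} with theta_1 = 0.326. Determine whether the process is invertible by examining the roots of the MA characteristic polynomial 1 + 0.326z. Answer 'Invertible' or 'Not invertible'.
\text{Invertible}

The MA(q) characteristic polynomial is P(z) = 1 + 0.326z.
Invertibility requires all roots to lie outside the unit circle, i.e. |z| > 1 for every root.
This is linear in z: 1 + (0.326) z = 0  =>  z = -1/(0.326) = -3.067485,  |z| = 3.067485.
Moduli of all roots: 3.0675.
All moduli strictly greater than 1? Yes.
Verdict: Invertible.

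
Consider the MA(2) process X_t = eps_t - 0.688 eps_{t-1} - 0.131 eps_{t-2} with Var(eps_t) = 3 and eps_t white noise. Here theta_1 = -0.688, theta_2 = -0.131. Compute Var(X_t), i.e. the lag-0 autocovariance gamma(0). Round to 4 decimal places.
\gamma(0) = 4.4715

For an MA(q) process X_t = eps_t + sum_i theta_i eps_{t-i} with
Var(eps_t) = sigma^2, the variance is
  gamma(0) = sigma^2 * (1 + sum_i theta_i^2).
  sum_i theta_i^2 = (-0.688)^2 + (-0.131)^2 = 0.473344 + 0.017161 = 0.490505.
  gamma(0) = 3 * (1 + 0.490505) = 3 * 1.490505 = 4.471515, which rounds to 4.4715.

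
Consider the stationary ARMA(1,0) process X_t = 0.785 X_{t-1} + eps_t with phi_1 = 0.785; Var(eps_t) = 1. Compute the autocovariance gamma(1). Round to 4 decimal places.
\gamma(1) = 2.0455

Multiply the model equation by X_{t-k} and take expectations. With theta_0 = psi_0 = 1 and psi_j the MA(infinity) weights, this gives
  gamma(k) - sum_i phi_i gamma(k-i) = c_k,
  c_k = sigma^2 * sum_{j=k..q} theta_j psi_{j-k}   (c_k = 0 for k > q),
using gamma(-m) = gamma(m).
Pure AR (q = 0): c_0 = sigma^2 = 1, c_k = 0 for k >= 1.
Equations for k = 0 and k = 1 (AR order 1):
  gamma(0) = phi_1 gamma(1) + c_0
  gamma(1) = phi_1 gamma(0) + c_1
Substituting the second into the first: gamma(0) (1 - phi_1^2) = c_0 + phi_1 c_1, so
  gamma(0) = c_0 / (1 - phi_1^2) = 1 / (1 - (0.785)^2) = 1 / 0.383775 = 2.605693.
  gamma(1) = phi_1 gamma(0) = (0.785)(2.605693) = 2.045469.
Therefore gamma(1) = 2.0455 (to 4 decimal places).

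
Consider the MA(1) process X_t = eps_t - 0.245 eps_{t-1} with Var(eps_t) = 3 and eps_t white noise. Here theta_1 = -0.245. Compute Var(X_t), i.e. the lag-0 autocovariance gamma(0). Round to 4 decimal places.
\gamma(0) = 3.1801

For an MA(q) process X_t = eps_t + sum_i theta_i eps_{t-i} with
Var(eps_t) = sigma^2, the variance is
  gamma(0) = sigma^2 * (1 + sum_i theta_i^2).
  sum_i theta_i^2 = (-0.245)^2 = 0.060025.
  gamma(0) = 3 * (1 + 0.060025) = 3 * 1.060025 = 3.180075, which rounds to 3.1801.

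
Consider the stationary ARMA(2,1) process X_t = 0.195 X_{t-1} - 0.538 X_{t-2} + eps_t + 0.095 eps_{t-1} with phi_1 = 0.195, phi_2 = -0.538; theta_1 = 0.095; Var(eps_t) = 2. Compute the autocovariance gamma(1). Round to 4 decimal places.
\gamma(1) = 0.4982

Multiply the model equation by X_{t-k} and take expectations. With theta_0 = psi_0 = 1 and psi_j the MA(infinity) weights, this gives
  gamma(k) - sum_i phi_i gamma(k-i) = c_k,
  c_k = sigma^2 * sum_{j=k..q} theta_j psi_{j-k}   (c_k = 0 for k > q),
using gamma(-m) = gamma(m).
psi-weights needed (psi_j = theta_j + sum_i phi_i psi_{j-i}):
  psi_1 = theta_1 + phi_1 = 0.095 + (0.195) = 0.29
Right-hand sides:
  c_0 = sigma^2 (1 + theta_1 psi_1) = 2 * (1 + (0.095)(0.29)) = 2 * 1.02755 = 2.0551
  c_1 = sigma^2 theta_1 = 2 * (0.095) = 0.19
  c_2 = 0
Equations for k = 0, 1, 2 (AR order 2, c_2 = 0):
  (E0) gamma(0) = phi_1 gamma(1) + phi_2 gamma(2) + c_0
  (E1) gamma(1) = phi_1 gamma(0) + phi_2 gamma(1) + c_1
  (E2) gamma(2) = phi_1 gamma(1) + phi_2 gamma(0)
From (E1): gamma(1) = A gamma(0) + B with
  A = phi_1 / (1 - phi_2) = 0.195 / 1.538 = 0.126788,   B = c_1 / (1 - phi_2) = 0.19 / 1.538 = 0.123537.
Insert (E2) into (E0): gamma(0) (1 - phi_2^2) = phi_1 (1 + phi_2) gamma(1) + c_0.
  phi_1 (1 + phi_2) = (0.195)(0.462) = 0.09009,   1 - phi_2^2 = 0.710556.
Replace gamma(1) by A gamma(0) + B and collect gamma(0):
  gamma(0) [0.710556 - (0.09009)(0.126788)] = (0.09009)(0.123537) + 2.0551
  gamma(0) * 0.699134 = 2.066229
  gamma(0) = 2.066229 / 0.699134 = 2.955414.
  gamma(1) = A gamma(0) + B = (0.126788)(2.955414) + (0.123537) = 0.498248.
Therefore gamma(1) = 0.4982 (to 4 decimal places).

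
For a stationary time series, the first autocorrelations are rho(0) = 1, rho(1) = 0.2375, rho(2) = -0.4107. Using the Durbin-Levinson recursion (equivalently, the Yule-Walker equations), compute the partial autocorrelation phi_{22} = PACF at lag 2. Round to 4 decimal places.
\phi_{22} = -0.4950

The PACF at lag k is phi_{kk}, the last component of the solution
to the Yule-Walker system G_k phi = r_k where
  (G_k)_{ij} = rho(|i - j|), (r_k)_i = rho(i), i,j = 1..k.
Equivalently, Durbin-Levinson gives phi_{kk} iteratively:
  phi_{11} = rho(1)
  phi_{kk} = [rho(k) - sum_{j=1..k-1} phi_{k-1,j} rho(k-j)]
            / [1 - sum_{j=1..k-1} phi_{k-1,j} rho(j)],
  phi_{k,j} = phi_{k-1,j} - phi_{kk} phi_{k-1,k-j},  j = 1..k-1.
Step k = 1:
  phi_11 = rho(1) = 0.2375.
Step k = 2:
  phi_22 = [rho(2) - phi_11 rho(1)] / [1 - phi_11 rho(1)] = [-0.4107 - (0.2375)(0.2375)] / [1 - (0.2375)(0.2375)]
         = -0.46710625 / 0.94359375 = -0.495.
Therefore phi_{22} = -0.4950.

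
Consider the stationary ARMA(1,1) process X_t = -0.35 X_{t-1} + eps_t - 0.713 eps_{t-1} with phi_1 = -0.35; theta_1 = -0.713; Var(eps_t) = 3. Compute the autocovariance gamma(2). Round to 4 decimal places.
\gamma(2) = 1.5894

Multiply the model equation by X_{t-k} and take expectations. With theta_0 = psi_0 = 1 and psi_j the MA(infinity) weights, this gives
  gamma(k) - sum_i phi_i gamma(k-i) = c_k,
  c_k = sigma^2 * sum_{j=k..q} theta_j psi_{j-k}   (c_k = 0 for k > q),
using gamma(-m) = gamma(m).
psi-weights needed (psi_j = theta_j + sum_i phi_i psi_{j-i}):
  psi_1 = theta_1 + phi_1 = -0.713 + (-0.35) = -1.063
Right-hand sides:
  c_0 = sigma^2 (1 + theta_1 psi_1) = 3 * (1 + (-0.713)(-1.063)) = 3 * 1.757919 = 5.273757
  c_1 = sigma^2 theta_1 = 3 * (-0.713) = -2.139
  c_2 = 0
Equations for k = 0 and k = 1 (AR order 1):
  gamma(0) = phi_1 gamma(1) + c_0
  gamma(1) = phi_1 gamma(0) + c_1
Substituting the second into the first: gamma(0) (1 - phi_1^2) = c_0 + phi_1 c_1, so
  gamma(0) = (c_0 + phi_1 c_1) / (1 - phi_1^2) = (5.273757 + (-0.35)(-2.139)) / (1 - (-0.35)^2) = 6.022407 / 0.8775 = 6.863142.
  gamma(1) = phi_1 gamma(0) + c_1 = (-0.35)(6.863142) + (-2.139) = -4.5411.
For k = 2 (> q): gamma(2) = phi_1 gamma(1) = (-0.35)(-4.5411) = 1.589385.
Therefore gamma(2) = 1.5894 (to 4 decimal places).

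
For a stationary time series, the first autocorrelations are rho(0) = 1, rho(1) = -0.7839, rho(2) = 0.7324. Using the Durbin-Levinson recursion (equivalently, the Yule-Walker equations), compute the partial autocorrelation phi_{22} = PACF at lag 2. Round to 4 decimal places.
\phi_{22} = 0.3058

The PACF at lag k is phi_{kk}, the last component of the solution
to the Yule-Walker system G_k phi = r_k where
  (G_k)_{ij} = rho(|i - j|), (r_k)_i = rho(i), i,j = 1..k.
Equivalently, Durbin-Levinson gives phi_{kk} iteratively:
  phi_{11} = rho(1)
  phi_{kk} = [rho(k) - sum_{j=1..k-1} phi_{k-1,j} rho(k-j)]
            / [1 - sum_{j=1..k-1} phi_{k-1,j} rho(j)],
  phi_{k,j} = phi_{k-1,j} - phi_{kk} phi_{k-1,k-j},  j = 1..k-1.
Step k = 1:
  phi_11 = rho(1) = -0.7839.
Step k = 2:
  phi_22 = [rho(2) - phi_11 rho(1)] / [1 - phi_11 rho(1)] = [0.7324 - (-0.7839)(-0.7839)] / [1 - (-0.7839)(-0.7839)]
         = 0.11790079 / 0.38550079 = 0.3058.
Therefore phi_{22} = 0.3058.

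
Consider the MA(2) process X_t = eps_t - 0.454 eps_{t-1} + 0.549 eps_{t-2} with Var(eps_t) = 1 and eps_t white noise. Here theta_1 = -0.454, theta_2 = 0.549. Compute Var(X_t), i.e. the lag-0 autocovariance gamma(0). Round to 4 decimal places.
\gamma(0) = 1.5075

For an MA(q) process X_t = eps_t + sum_i theta_i eps_{t-i} with
Var(eps_t) = sigma^2, the variance is
  gamma(0) = sigma^2 * (1 + sum_i theta_i^2).
  sum_i theta_i^2 = (-0.454)^2 + (0.549)^2 = 0.206116 + 0.301401 = 0.507517.
  gamma(0) = 1 * (1 + 0.507517) = 1 * 1.507517 = 1.507517, which rounds to 1.5075.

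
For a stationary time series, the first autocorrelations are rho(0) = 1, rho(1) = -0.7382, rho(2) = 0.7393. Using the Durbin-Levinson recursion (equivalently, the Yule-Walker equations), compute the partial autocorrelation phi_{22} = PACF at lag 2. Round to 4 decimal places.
\phi_{22} = 0.4271

The PACF at lag k is phi_{kk}, the last component of the solution
to the Yule-Walker system G_k phi = r_k where
  (G_k)_{ij} = rho(|i - j|), (r_k)_i = rho(i), i,j = 1..k.
Equivalently, Durbin-Levinson gives phi_{kk} iteratively:
  phi_{11} = rho(1)
  phi_{kk} = [rho(k) - sum_{j=1..k-1} phi_{k-1,j} rho(k-j)]
            / [1 - sum_{j=1..k-1} phi_{k-1,j} rho(j)],
  phi_{k,j} = phi_{k-1,j} - phi_{kk} phi_{k-1,k-j},  j = 1..k-1.
Step k = 1:
  phi_11 = rho(1) = -0.7382.
Step k = 2:
  phi_22 = [rho(2) - phi_11 rho(1)] / [1 - phi_11 rho(1)] = [0.7393 - (-0.7382)(-0.7382)] / [1 - (-0.7382)(-0.7382)]
         = 0.19436076 / 0.45506076 = 0.4271.
Therefore phi_{22} = 0.4271.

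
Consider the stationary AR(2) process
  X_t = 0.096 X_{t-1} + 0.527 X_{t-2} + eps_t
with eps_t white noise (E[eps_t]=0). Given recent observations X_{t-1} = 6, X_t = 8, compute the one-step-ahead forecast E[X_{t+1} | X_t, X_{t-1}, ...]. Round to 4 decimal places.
E[X_{t+1} \mid \mathcal F_t] = 3.9300

For an AR(p) model X_t = c + sum_i phi_i X_{t-i} + eps_t, the
one-step-ahead conditional mean is
  E[X_{t+1} | X_t, ...] = c + sum_i phi_i X_{t+1-i}.
Substitute known values:
  E[X_{t+1} | ...] = (0.096) * (8) + (0.527) * (6)
                   = 3.9300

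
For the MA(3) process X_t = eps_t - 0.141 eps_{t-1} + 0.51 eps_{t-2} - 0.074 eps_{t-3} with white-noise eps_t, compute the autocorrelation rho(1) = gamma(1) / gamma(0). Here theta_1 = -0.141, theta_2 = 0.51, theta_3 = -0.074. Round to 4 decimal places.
\rho(1) = -0.1950

For an MA(q) process with theta_0 = 1, the autocovariance is
  gamma(k) = sigma^2 * sum_{i=0..q-k} theta_i * theta_{i+k},
and rho(k) = gamma(k) / gamma(0). Sigma^2 cancels.
  numerator   = (1)*(-0.141) + (-0.141)*(0.51) + (0.51)*(-0.074) = -0.25065.
  denominator = (1)^2 + (-0.141)^2 + (0.51)^2 + (-0.074)^2 = 1.285457.
  rho(1) = -0.25065 / 1.285457 = -0.1950.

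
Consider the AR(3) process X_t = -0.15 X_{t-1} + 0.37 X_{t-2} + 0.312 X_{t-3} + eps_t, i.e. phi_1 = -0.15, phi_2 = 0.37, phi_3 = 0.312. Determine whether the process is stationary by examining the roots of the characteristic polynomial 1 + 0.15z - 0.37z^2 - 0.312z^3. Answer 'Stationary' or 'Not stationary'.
\text{Stationary}

The AR(p) characteristic polynomial is P(z) = 1 + 0.15z - 0.37z^2 - 0.312z^3.
Stationarity requires all roots to lie outside the unit circle, i.e. |z| > 1 for every root.
Degree 3: look for a simple real root z0 first, then factor out (1 - z/z0) and solve the remaining quadratic.
Testing z0 = 1.25: P(1.25) = 1 + (0.15)(1.25) + (-0.37)(1.25)^2 + (-0.312)(1.25)^3
  = 1 + (0.1875) + (-0.578125) + (-0.609375) = 0.  So z_0 = 1.25 is a root, |z_0| = 1.25.
Divide out the factor (1 - 0.8 z) = (1 - z/z0) (since 1/z0 = 0.8):
  P(z) = (1 - 0.8 z)(1 + (0.95) z + (0.39) z^2)
  [check: z-coef 0.95 - (0.8) = 0.15; z^2-coef 0.39 - (0.8)(0.95) = -0.37; z^3-coef -(0.8)(0.39) = -0.312.]
Remaining roots from the quadratic factor 1 + (0.95) z + (0.39) z^2:
  Set 1 + (0.95) z + (0.39) z^2 = 0, i.e. a z^2 + b z + c = 0 with a = 0.39, b = 0.95, c = 1.
  Discriminant D = b^2 - 4ac = (0.95)^2 - 4*(0.39)*1 = 0.9025 - (1.56) = -0.6575.
  D < 0, so the roots are the complex-conjugate pair z = (-b +/- i sqrt(-D)) / (2a) = -1.2179 +/- 1.0396i.
  For a conjugate pair |z|^2 = z * conj(z) = (product of roots) = c/a = 1/(0.39) = 2.564103, so |z| = sqrt(2.564103) = 1.6013 for both roots.
Moduli of all roots: 1.2500, 1.6013, 1.6013.
All moduli strictly greater than 1? Yes.
Verdict: Stationary.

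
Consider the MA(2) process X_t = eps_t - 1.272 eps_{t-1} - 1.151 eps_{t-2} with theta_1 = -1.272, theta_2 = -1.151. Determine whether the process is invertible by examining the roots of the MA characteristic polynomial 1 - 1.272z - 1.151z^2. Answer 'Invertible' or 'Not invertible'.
\text{Not invertible}

The MA(q) characteristic polynomial is P(z) = 1 - 1.272z - 1.151z^2.
Invertibility requires all roots to lie outside the unit circle, i.e. |z| > 1 for every root.
Set 1 + (-1.272) z + (-1.151) z^2 = 0, i.e. a z^2 + b z + c = 0 with a = -1.151, b = -1.272, c = 1.
Discriminant D = b^2 - 4ac = (-1.272)^2 - 4*(-1.151)*1 = 1.617984 - (-4.604) = 6.221984.
D >= 0, so the roots are real: z = (-b +/- sqrt(D)) / (2a) = (1.272 +/- 2.494391) / (-2.302).
  z_1 = (1.272 + 2.494391) / (-2.302) = -1.6361,   |z_1| = 1.6361.
  z_2 = (1.272 - 2.494391) / (-2.302) = 0.531,   |z_2| = 0.531.
Moduli of all roots: 1.6361, 0.5310.
All moduli strictly greater than 1? No.
Verdict: Not invertible.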